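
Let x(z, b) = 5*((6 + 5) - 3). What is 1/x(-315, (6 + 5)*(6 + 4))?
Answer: 1/40 ≈ 0.025000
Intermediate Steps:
x(z, b) = 40 (x(z, b) = 5*(11 - 3) = 5*8 = 40)
1/x(-315, (6 + 5)*(6 + 4)) = 1/40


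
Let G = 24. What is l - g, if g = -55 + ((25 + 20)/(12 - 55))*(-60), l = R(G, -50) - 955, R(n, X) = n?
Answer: -40368/43 ≈ -938.79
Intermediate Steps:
l = -931 (l = 24 - 955 = -931)
g = 335/43 (g = -55 + (45/(-43))*(-60) = -55 + (45*(-1/43))*(-60) = -55 - 45/43*(-60) = -55 + 2700/43 = 335/43 ≈ 7.7907)
l - g = -931 - 1*335/43 = -931 - 335/43 = -40368/43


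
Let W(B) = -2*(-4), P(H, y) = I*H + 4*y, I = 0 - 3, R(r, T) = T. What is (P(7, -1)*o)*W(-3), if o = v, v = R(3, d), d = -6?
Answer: 1200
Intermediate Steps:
v = -6
I = -3
P(H, y) = -3*H + 4*y
o = -6
W(B) = 8
(P(7, -1)*o)*W(-3) = ((-3*7 + 4*(-1))*(-6))*8 = ((-21 - 4)*(-6))*8 = -25*(-6)*8 = 150*8 = 1200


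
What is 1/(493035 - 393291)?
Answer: 1/99744 ≈ 1.0026e-5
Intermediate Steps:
1/(493035 - 393291) = 1/99744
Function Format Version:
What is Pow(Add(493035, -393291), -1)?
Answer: Rational(1, 99744) ≈ 1.0026e-5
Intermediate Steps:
Pow(Add(493035, -393291), -1) = Pow(99744, -1) = Rational(1, 99744)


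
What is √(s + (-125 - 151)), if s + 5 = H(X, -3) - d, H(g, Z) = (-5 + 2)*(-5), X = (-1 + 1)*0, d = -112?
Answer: I*√154 ≈ 12.41*I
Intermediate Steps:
X = 0 (X = 0*0 = 0)
H(g, Z) = 15 (H(g, Z) = -3*(-5) = 15)
s = 122 (s = -5 + (15 - 1*(-112)) = -5 + (15 + 112) = -5 + 127 = 122)
√(s + (-125 - 151)) = √(122 + (-125 - 151)) = √(122 - 276) = √(-154) = I*√154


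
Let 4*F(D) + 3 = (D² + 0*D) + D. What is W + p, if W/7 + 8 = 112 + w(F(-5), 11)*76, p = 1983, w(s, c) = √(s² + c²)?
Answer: 2711 + 665*√89 ≈ 8984.6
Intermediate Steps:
F(D) = -¾ + D/4 + D²/4 (F(D) = -¾ + ((D² + 0*D) + D)/4 = -¾ + ((D² + 0) + D)/4 = -¾ + (D² + D)/4 = -¾ + (D + D²)/4 = -¾ + (D/4 + D²/4) = -¾ + D/4 + D²/4)
w(s, c) = √(c² + s²)
W = 728 + 665*√89 (W = -56 + 7*(112 + √(11² + (-¾ + (¼)*(-5) + (¼)*(-5)²)²)*76) = -56 + 7*(112 + √(121 + (-¾ - 5/4 + (¼)*25)²)*76) = -56 + 7*(112 + √(121 + (-¾ - 5/4 + 25/4)²)*76) = -56 + 7*(112 + √(121 + (17/4)²)*76) = -56 + 7*(112 + √(121 + 289/16)*76) = -56 + 7*(112 + √(2225/16)*76) = -56 + 7*(112 + (5*√89/4)*76) = -56 + 7*(112 + 95*√89) = -56 + (784 + 665*√89) = 728 + 665*√89 ≈ 7001.6)
W + p = (728 + 665*√89) + 1983 = 2711 + 665*√89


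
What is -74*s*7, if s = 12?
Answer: -6216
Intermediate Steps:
-74*s*7 = -74*12*7 = -888*7 = -6216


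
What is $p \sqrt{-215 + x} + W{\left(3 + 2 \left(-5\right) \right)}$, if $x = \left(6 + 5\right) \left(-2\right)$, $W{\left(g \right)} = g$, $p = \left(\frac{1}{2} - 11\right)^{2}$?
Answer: $-7 + \frac{441 i \sqrt{237}}{4} \approx -7.0 + 1697.3 i$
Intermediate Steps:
$p = \frac{441}{4}$ ($p = \left(\frac{1}{2} - 11\right)^{2} = \left(- \frac{21}{2}\right)^{2} = \frac{441}{4} \approx 110.25$)
$x = -22$ ($x = 11 \left(-2\right) = -22$)
$p \sqrt{-215 + x} + W{\left(3 + 2 \left(-5\right) \right)} = \frac{441 \sqrt{-215 - 22}}{4} + \left(3 + 2 \left(-5\right)\right) = \frac{441 \sqrt{-237}}{4} + \left(3 - 10\right) = \frac{441 i \sqrt{237}}{4} - 7 = -7 + \frac{441 i \sqrt{237}}{4}$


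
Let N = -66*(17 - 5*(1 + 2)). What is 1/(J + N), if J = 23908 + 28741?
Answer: 1/52517 ≈ 1.9041e-5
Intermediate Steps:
J = 52649
N = -132 (N = -66*(17 - 5*3) = -66*(17 - 15) = -66*2 = -132)
1/(J + N) = 1/(52649 - 132) = 1/52517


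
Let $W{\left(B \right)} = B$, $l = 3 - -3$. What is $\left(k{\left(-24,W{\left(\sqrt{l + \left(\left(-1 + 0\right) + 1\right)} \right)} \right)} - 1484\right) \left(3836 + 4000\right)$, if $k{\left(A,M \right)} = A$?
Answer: $-11816688$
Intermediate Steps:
$l = 6$ ($l = 3 + 3 = 6$)
$\left(k{\left(-24,W{\left(\sqrt{l + \left(\left(-1 + 0\right) + 1\right)} \right)} \right)} - 1484\right) \left(3836 + 4000\right) = \left(-24 - 1484\right) \left(3836 + 4000\right) = \left(-1508\right) 7836 = -11816688$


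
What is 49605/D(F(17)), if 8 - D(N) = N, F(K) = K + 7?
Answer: -49605/16 ≈ -3100.3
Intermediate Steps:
F(K) = 7 + K
D(N) = 8 - N
49605/D(F(17)) = 49605/(8 - (7 + 17)) = 49605/(8 - 1*24) = 49605/(8 - 24) = 49605/(-16) = 49605*(-1/16) = -49605/16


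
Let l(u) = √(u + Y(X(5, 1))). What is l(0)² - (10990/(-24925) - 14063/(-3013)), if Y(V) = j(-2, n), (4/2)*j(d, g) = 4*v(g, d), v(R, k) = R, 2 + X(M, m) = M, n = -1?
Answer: -93521091/15019805 ≈ -6.2265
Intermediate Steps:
X(M, m) = -2 + M
j(d, g) = 2*g (j(d, g) = (4*g)/2 = 2*g)
Y(V) = -2 (Y(V) = 2*(-1) = -2)
l(u) = √(-2 + u) (l(u) = √(u - 2) = √(-2 + u))
l(0)² - (10990/(-24925) - 14063/(-3013)) = (√(-2 + 0))² - (10990/(-24925) - 14063/(-3013)) = (√(-2))² - (10990*(-1/24925) - 14063*(-1/3013)) = (I*√2)² - (-2198/4985 + 14063/3013) = -2 - 1*63481481/15019805 = -2 - 63481481/15019805 = -93521091/15019805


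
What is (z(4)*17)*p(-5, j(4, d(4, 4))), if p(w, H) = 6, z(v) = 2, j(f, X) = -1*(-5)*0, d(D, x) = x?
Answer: 204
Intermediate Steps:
j(f, X) = 0 (j(f, X) = 5*0 = 0)
(z(4)*17)*p(-5, j(4, d(4, 4))) = (2*17)*6 = 34*6 = 204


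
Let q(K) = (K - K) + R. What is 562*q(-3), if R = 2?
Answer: 1124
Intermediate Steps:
q(K) = 2 (q(K) = (K - K) + 2 = 0 + 2 = 2)
562*q(-3) = 562*2 = 1124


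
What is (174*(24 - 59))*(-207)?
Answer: 1260630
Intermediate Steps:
(174*(24 - 59))*(-207) = (174*(-35))*(-207) = -6090*(-207) = 1260630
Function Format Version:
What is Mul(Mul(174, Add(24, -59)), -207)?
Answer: 1260630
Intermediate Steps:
Mul(Mul(174, Add(24, -59)), -207) = Mul(Mul(174, -35), -207) = Mul(-6090, -207) = 1260630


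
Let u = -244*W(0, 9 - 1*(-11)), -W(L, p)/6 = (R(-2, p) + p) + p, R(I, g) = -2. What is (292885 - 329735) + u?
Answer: 18782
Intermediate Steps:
W(L, p) = 12 - 12*p (W(L, p) = -6*((-2 + p) + p) = -6*(-2 + 2*p) = 12 - 12*p)
u = 55632 (u = -244*(12 - 12*(9 - 1*(-11))) = -244*(12 - 12*(9 + 11)) = -244*(12 - 12*20) = -244*(12 - 240) = -244*(-228) = 55632)
(292885 - 329735) + u = (292885 - 329735) + 55632 = -36850 + 55632 = 18782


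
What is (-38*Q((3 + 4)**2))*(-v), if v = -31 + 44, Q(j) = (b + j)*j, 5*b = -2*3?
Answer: 5785234/5 ≈ 1.1570e+6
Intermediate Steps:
b = -6/5 (b = (-2*3)/5 = (1/5)*(-6) = -6/5 ≈ -1.2000)
Q(j) = j*(-6/5 + j) (Q(j) = (-6/5 + j)*j = j*(-6/5 + j))
v = 13
(-38*Q((3 + 4)**2))*(-v) = (-38*(3 + 4)**2*(-6 + 5*(3 + 4)**2)/5)*(-1*13) = -38*7**2*(-6 + 5*7**2)/5*(-13) = -38*49*(-6 + 5*49)/5*(-13) = -38*49*(-6 + 245)/5*(-13) = -38*49*239/5*(-13) = -38*11711/5*(-13) = -445018/5*(-13) = 5785234/5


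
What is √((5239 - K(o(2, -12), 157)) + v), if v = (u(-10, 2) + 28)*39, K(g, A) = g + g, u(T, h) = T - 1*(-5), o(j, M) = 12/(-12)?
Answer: 3*√682 ≈ 78.345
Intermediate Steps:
o(j, M) = -1 (o(j, M) = 12*(-1/12) = -1)
u(T, h) = 5 + T (u(T, h) = T + 5 = 5 + T)
K(g, A) = 2*g
v = 897 (v = ((5 - 10) + 28)*39 = (-5 + 28)*39 = 23*39 = 897)
√((5239 - K(o(2, -12), 157)) + v) = √((5239 - 2*(-1)) + 897) = √((5239 - 1*(-2)) + 897) = √((5239 + 2) + 897) = √(5241 + 897) = √6138 = 3*√682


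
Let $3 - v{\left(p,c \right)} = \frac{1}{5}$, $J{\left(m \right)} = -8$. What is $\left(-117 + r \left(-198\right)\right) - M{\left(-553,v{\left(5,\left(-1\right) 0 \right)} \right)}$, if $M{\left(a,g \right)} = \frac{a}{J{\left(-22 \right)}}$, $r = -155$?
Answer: $\frac{244031}{8} \approx 30504.0$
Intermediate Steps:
$v{\left(p,c \right)} = \frac{14}{5}$ ($v{\left(p,c \right)} = 3 - \frac{1}{5} = \frac{14}{5}$)
$M{\left(a,g \right)} = - \frac{a}{8}$ ($M{\left(a,g \right)} = \frac{a}{-8} = a \left(- \frac{1}{8}\right) = - \frac{a}{8}$)
$\left(-117 + r \left(-198\right)\right) - M{\left(-553,v{\left(5,\left(-1\right) 0 \right)} \right)} = \left(-117 - -30690\right) - \left(- \frac{1}{8}\right) \left(-553\right) = \left(-117 + 30690\right) - \frac{553}{8} = 30573 - \frac{553}{8} = \frac{244031}{8}$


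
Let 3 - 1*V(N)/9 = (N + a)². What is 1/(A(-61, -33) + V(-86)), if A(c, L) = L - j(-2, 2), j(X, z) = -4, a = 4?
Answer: -1/60518 ≈ -1.6524e-5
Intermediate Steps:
A(c, L) = 4 + L (A(c, L) = L - 1*(-4) = L + 4 = 4 + L)
V(N) = 27 - 9*(4 + N)² (V(N) = 27 - 9*(N + 4)² = 27 - 9*(4 + N)²)
1/(A(-61, -33) + V(-86)) = 1/((4 - 33) + (27 - 9*(4 - 86)²)) = 1/(-29 + (27 - 9*(-82)²)) = 1/(-29 + (27 - 9*6724)) = 1/(-29 + (27 - 60516)) = 1/(-29 - 60489) = 1/(-60518) = -1/60518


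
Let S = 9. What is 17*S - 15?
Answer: 138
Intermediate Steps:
17*S - 15 = 17*9 - 15 = 153 - 15 = 138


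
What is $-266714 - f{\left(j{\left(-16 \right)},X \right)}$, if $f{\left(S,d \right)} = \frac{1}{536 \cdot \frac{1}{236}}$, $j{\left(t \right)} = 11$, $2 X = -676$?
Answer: $- \frac{35739735}{134} \approx -2.6671 \cdot 10^{5}$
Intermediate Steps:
$X = -338$ ($X = \frac{1}{2} \left(-676\right) = -338$)
$f{\left(S,d \right)} = \frac{59}{134}$ ($f{\left(S,d \right)} = \frac{1}{536 \cdot \frac{1}{236}} = \frac{1}{\frac{134}{59}} = \frac{59}{134}$)
$-266714 - f{\left(j{\left(-16 \right)},X \right)} = -266714 - \frac{59}{134} = - \frac{35739735}{134}$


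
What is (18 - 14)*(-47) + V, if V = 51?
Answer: -137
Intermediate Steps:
(18 - 14)*(-47) + V = (18 - 14)*(-47) + 51 = 4*(-47) + 51 = -188 + 51 = -137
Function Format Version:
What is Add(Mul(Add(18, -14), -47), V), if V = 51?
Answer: -137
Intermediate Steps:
Add(Mul(Add(18, -14), -47), V) = Add(Mul(Add(18, -14), -47), 51) = Add(Mul(4, -47), 51) = Add(-188, 51) = -137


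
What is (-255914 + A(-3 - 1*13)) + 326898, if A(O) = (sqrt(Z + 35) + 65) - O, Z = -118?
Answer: 71065 + I*sqrt(83) ≈ 71065.0 + 9.1104*I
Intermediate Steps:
A(O) = 65 - O + I*sqrt(83) (A(O) = (sqrt(-118 + 35) + 65) - O = (sqrt(-83) + 65) - O = (I*sqrt(83) + 65) - O = (65 + I*sqrt(83)) - O = 65 - O + I*sqrt(83))
(-255914 + A(-3 - 1*13)) + 326898 = (-255914 + (65 - (-3 - 1*13) + I*sqrt(83))) + 326898 = (-255914 + (65 - (-3 - 13) + I*sqrt(83))) + 326898 = (-255914 + (65 - 1*(-16) + I*sqrt(83))) + 326898 = (-255914 + (65 + 16 + I*sqrt(83))) + 326898 = (-255914 + (81 + I*sqrt(83))) + 326898 = (-255833 + I*sqrt(83)) + 326898 = 71065 + I*sqrt(83)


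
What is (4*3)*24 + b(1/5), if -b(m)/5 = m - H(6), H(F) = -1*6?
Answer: 257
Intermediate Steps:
H(F) = -6
b(m) = -30 - 5*m (b(m) = -5*(m - 1*(-6)) = -5*(m + 6) = -5*(6 + m) = -30 - 5*m)
(4*3)*24 + b(1/5) = (4*3)*24 + (-30 - 5/5) = 12*24 + (-30 - 5*1/5) = 288 + (-30 - 1) = 288 - 31 = 257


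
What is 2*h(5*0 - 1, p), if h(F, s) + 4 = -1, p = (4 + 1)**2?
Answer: -10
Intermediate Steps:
p = 25 (p = 5**2 = 25)
h(F, s) = -5 (h(F, s) = -4 - 1 = -5)
2*h(5*0 - 1, p) = 2*(-5) = -10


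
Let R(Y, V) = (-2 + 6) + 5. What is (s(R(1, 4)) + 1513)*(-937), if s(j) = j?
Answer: -1426114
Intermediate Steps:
R(Y, V) = 9 (R(Y, V) = 4 + 5 = 9)
(s(R(1, 4)) + 1513)*(-937) = (9 + 1513)*(-937) = 1522*(-937) = -1426114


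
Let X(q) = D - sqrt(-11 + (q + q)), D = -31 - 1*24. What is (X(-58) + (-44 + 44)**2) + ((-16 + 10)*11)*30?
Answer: -2035 - I*sqrt(127) ≈ -2035.0 - 11.269*I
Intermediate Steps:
D = -55 (D = -31 - 24 = -55)
X(q) = -55 - sqrt(-11 + 2*q) (X(q) = -55 - sqrt(-11 + (q + q)) = -55 - sqrt(-11 + 2*q))
(X(-58) + (-44 + 44)**2) + ((-16 + 10)*11)*30 = ((-55 - sqrt(-11 + 2*(-58))) + (-44 + 44)**2) + ((-16 + 10)*11)*30 = ((-55 - sqrt(-11 - 116)) + 0**2) - 6*11*30 = ((-55 - sqrt(-127)) + 0) - 66*30 = ((-55 - I*sqrt(127)) + 0) - 1980 = (-55 - I*sqrt(127)) - 1980 = -2035 - I*sqrt(127)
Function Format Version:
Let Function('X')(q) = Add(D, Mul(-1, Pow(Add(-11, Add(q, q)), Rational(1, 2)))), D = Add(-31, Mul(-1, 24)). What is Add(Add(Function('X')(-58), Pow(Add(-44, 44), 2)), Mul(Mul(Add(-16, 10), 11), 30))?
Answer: Add(-2035, Mul(-1, I, Pow(127, Rational(1, 2)))) ≈ Add(-2035.0, Mul(-11.269, I))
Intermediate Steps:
D = -55 (D = Add(-31, -24) = -55)
Function('X')(q) = Add(-55, Mul(-1, Pow(Add(-11, Mul(2, q)), Rational(1, 2)))) (Function('X')(q) = Add(-55, Mul(-1, Pow(Add(-11, Add(q, q)), Rational(1, 2)))) = Add(-55, Mul(-1, Pow(Add(-11, Mul(2, q)), Rational(1, 2)))))
Add(Add(Function('X')(-58), Pow(Add(-44, 44), 2)), Mul(Mul(Add(-16, 10), 11), 30)) = Add(Add(Add(-55, Mul(-1, Pow(Add(-11, Mul(2, -58)), Rational(1, 2)))), Pow(Add(-44, 44), 2)), Mul(Mul(Add(-16, 10), 11), 30)) = Add(Add(Add(-55, Mul(-1, Pow(Add(-11, -116), Rational(1, 2)))), Pow(0, 2)), Mul(Mul(-6, 11), 30)) = Add(Add(Add(-55, Mul(-1, Pow(-127, Rational(1, 2)))), 0), Mul(-66, 30)) = Add(Add(Add(-55, Mul(-1, Mul(I, Pow(127, Rational(1, 2))))), 0), -1980) = Add(Add(Add(-55, Mul(-1, I, Pow(127, Rational(1, 2)))), 0), -1980) = Add(Add(-55, Mul(-1, I, Pow(127, Rational(1, 2)))), -1980) = Add(-2035, Mul(-1, I, Pow(127, Rational(1, 2))))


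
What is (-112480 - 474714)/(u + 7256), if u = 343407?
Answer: -587194/350663 ≈ -1.6745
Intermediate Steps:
(-112480 - 474714)/(u + 7256) = (-112480 - 474714)/(343407 + 7256) = -587194/350663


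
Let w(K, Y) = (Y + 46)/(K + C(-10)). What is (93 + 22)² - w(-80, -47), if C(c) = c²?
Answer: 264501/20 ≈ 13225.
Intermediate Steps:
w(K, Y) = (46 + Y)/(100 + K) (w(K, Y) = (Y + 46)/(K + (-10)²) = (46 + Y)/(K + 100) = (46 + Y)/(100 + K))
(93 + 22)² - w(-80, -47) = (93 + 22)² - (46 - 47)/(100 - 80) = 115² - (-1)/20 = 13225 - (-1)/20 = 13225 - 1*(-1/20) = 13225 + 1/20 = 264501/20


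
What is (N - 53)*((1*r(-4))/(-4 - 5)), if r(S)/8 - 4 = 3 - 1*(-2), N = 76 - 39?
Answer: 128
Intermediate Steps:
N = 37
r(S) = 72 (r(S) = 32 + 8*(3 - 1*(-2)) = 32 + 8*(3 + 2) = 32 + 8*5 = 32 + 40 = 72)
(N - 53)*((1*r(-4))/(-4 - 5)) = (37 - 53)*((1*72)/(-4 - 5)) = -1152/(-9) = -1152*(-1)/9 = -16*(-8) = 128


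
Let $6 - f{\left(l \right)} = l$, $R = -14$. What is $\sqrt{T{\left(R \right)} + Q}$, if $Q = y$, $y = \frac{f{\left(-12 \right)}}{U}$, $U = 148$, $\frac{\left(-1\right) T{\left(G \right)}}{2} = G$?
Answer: $\frac{\sqrt{153994}}{74} \approx 5.303$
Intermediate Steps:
$T{\left(G \right)} = - 2 G$
$f{\left(l \right)} = 6 - l$
$y = \frac{9}{74}$ ($y = \frac{6 - -12}{148} = \left(6 + 12\right) \frac{1}{148} = 18 \cdot \frac{1}{148} = \frac{9}{74} \approx 0.12162$)
$Q = \frac{9}{74} \approx 0.12162$
$\sqrt{T{\left(R \right)} + Q} = \sqrt{\left(-2\right) \left(-14\right) + \frac{9}{74}} = \sqrt{28 + \frac{9}{74}} = \sqrt{\frac{2081}{74}} = \frac{\sqrt{153994}}{74}$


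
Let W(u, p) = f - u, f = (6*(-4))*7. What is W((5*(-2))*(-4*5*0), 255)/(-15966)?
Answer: 28/2661 ≈ 0.010522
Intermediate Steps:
f = -168 (f = -24*7 = -168)
W(u, p) = -168 - u
W((5*(-2))*(-4*5*0), 255)/(-15966) = (-168 - 5*(-2)*-4*5*0)/(-15966) = (-168 - (-10)*(-20*0))*(-1/15966) = (-168 - (-10)*0)*(-1/15966) = (-168 - 1*0)*(-1/15966) = (-168 + 0)*(-1/15966) = -168*(-1/15966) = 28/2661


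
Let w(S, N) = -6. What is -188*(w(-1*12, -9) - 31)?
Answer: 6956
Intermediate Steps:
-188*(w(-1*12, -9) - 31) = -188*(-6 - 31) = -188*(-37) = 6956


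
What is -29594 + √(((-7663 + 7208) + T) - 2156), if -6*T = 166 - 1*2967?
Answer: -29594 + I*√77190/6 ≈ -29594.0 + 46.305*I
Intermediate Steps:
T = 2801/6 (T = -(166 - 1*2967)/6 = -(166 - 2967)/6 = -⅙*(-2801) = 2801/6 ≈ 466.83)
-29594 + √(((-7663 + 7208) + T) - 2156) = -29594 + √(((-7663 + 7208) + 2801/6) - 2156) = -29594 + √((-455 + 2801/6) - 2156) = -29594 + √(71/6 - 2156) = -29594 + √(-12865/6) = -29594 + I*√77190/6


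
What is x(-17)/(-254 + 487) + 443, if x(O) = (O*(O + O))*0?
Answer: 443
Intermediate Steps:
x(O) = 0 (x(O) = (O*(2*O))*0 = (2*O²)*0 = 0)
x(-17)/(-254 + 487) + 443 = 0/(-254 + 487) + 443 = 0/233 + 443 = (1/233)*0 + 443 = 0 + 443 = 443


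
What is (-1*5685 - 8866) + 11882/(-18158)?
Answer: -132114470/9079 ≈ -14552.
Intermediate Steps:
(-1*5685 - 8866) + 11882/(-18158) = (-5685 - 8866) + 11882*(-1/18158) = -14551 - 5941/9079 = -132114470/9079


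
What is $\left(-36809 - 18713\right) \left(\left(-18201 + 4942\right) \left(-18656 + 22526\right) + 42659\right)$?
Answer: $2846594673262$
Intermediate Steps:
$\left(-36809 - 18713\right) \left(\left(-18201 + 4942\right) \left(-18656 + 22526\right) + 42659\right) = - 55522 \left(\left(-13259\right) 3870 + 42659\right) = - 55522 \left(-51312330 + 42659\right) = \left(-55522\right) \left(-51269671\right) = 2846594673262$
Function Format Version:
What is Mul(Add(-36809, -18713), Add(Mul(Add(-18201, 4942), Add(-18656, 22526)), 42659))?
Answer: 2846594673262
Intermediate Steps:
Mul(Add(-36809, -18713), Add(Mul(Add(-18201, 4942), Add(-18656, 22526)), 42659)) = Mul(-55522, Add(Mul(-13259, 3870), 42659)) = Mul(-55522, Add(-51312330, 42659)) = Mul(-55522, -51269671) = 2846594673262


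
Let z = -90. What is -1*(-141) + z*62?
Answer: -5439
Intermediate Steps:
-1*(-141) + z*62 = -1*(-141) - 90*62 = 141 - 5580 = -5439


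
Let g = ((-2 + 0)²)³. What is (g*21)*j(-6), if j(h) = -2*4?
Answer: -10752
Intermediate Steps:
j(h) = -8
g = 64 (g = ((-2)²)³ = 4³ = 64)
(g*21)*j(-6) = (64*21)*(-8) = 1344*(-8) = -10752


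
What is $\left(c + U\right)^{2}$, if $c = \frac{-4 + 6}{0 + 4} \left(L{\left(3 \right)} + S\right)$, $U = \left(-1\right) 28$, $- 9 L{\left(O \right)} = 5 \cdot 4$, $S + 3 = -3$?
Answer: $\frac{83521}{81} \approx 1031.1$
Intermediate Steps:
$S = -6$ ($S = -3 - 3 = -6$)
$L{\left(O \right)} = - \frac{20}{9}$ ($L{\left(O \right)} = - \frac{5 \cdot 4}{9} = \left(- \frac{1}{9}\right) 20 = - \frac{20}{9}$)
$U = -28$
$c = - \frac{37}{9}$ ($c = \frac{-4 + 6}{0 + 4} \left(- \frac{20}{9} - 6\right) = \frac{2}{4} \left(- \frac{74}{9}\right) = 2 \cdot \frac{1}{4} \left(- \frac{74}{9}\right) = \frac{1}{2} \left(- \frac{74}{9}\right) = - \frac{37}{9} \approx -4.1111$)
$\left(c + U\right)^{2} = \left(- \frac{37}{9} - 28\right)^{2} = \left(- \frac{289}{9}\right)^{2} = \frac{83521}{81}$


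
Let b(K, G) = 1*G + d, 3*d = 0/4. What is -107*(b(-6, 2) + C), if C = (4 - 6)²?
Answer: -642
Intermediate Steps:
d = 0 (d = (0/4)/3 = (0*(¼))/3 = (⅓)*0 = 0)
C = 4 (C = (-2)² = 4)
b(K, G) = G (b(K, G) = 1*G + 0 = G + 0 = G)
-107*(b(-6, 2) + C) = -107*(2 + 4) = -107*6 = -642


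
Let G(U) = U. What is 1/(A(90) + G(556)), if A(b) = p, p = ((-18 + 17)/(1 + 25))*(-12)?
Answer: 13/7234 ≈ 0.0017971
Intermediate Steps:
p = 6/13 (p = -1/26*(-12) = 6/13 ≈ 0.46154)
A(b) = 6/13
1/(A(90) + G(556)) = 1/(6/13 + 556) = 1/(7234/13) = 13/7234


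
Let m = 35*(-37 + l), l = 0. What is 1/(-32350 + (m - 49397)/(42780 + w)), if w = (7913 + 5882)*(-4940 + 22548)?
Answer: -60736285/1964818832423 ≈ -3.0912e-5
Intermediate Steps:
w = 242902360 (w = 13795*17608 = 242902360)
m = -1295 (m = 35*(-37 + 0) = 35*(-37) = -1295)
1/(-32350 + (m - 49397)/(42780 + w)) = 1/(-32350 + (-1295 - 49397)/(42780 + 242902360)) = 1/(-32350 - 50692/242945140) = 1/(-32350 - 50692*1/242945140) = 1/(-32350 - 12673/60736285) = 1/(-1964818832423/60736285) = -60736285/1964818832423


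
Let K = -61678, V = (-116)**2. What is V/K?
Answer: -6728/30839 ≈ -0.21817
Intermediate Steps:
V = 13456
V/K = 13456/(-61678) = 13456*(-1/61678) = -6728/30839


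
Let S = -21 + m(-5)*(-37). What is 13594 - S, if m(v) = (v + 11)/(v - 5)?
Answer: 67964/5 ≈ 13593.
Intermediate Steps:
m(v) = (11 + v)/(-5 + v)
S = 6/5 (S = -21 + ((11 - 5)/(-5 - 5))*(-37) = -21 + (6/(-10))*(-37) = -21 - ⅒*6*(-37) = -21 - ⅗*(-37) = -21 + 111/5 = 6/5 ≈ 1.2000)
13594 - S = 13594 - 1*6/5 = 13594 - 6/5 = 67964/5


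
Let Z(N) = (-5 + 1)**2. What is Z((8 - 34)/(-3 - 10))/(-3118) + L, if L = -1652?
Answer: -2575476/1559 ≈ -1652.0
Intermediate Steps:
Z(N) = 16 (Z(N) = (-4)**2 = 16)
Z((8 - 34)/(-3 - 10))/(-3118) + L = 16/(-3118) - 1652 = 16*(-1/3118) - 1652 = -8/1559 - 1652 = -2575476/1559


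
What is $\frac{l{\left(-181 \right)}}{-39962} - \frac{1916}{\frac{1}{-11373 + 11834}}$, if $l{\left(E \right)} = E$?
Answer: $- \frac{35297475331}{39962} \approx -8.8328 \cdot 10^{5}$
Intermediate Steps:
$\frac{l{\left(-181 \right)}}{-39962} - \frac{1916}{\frac{1}{-11373 + 11834}} = - \frac{181}{-39962} - \frac{1916}{\frac{1}{-11373 + 11834}} = \left(-181\right) \left(- \frac{1}{39962}\right) - \frac{1916}{\frac{1}{461}} = \frac{181}{39962} - 1916 \frac{1}{\frac{1}{461}} = \frac{181}{39962} - 883276 = - \frac{35297475331}{39962}$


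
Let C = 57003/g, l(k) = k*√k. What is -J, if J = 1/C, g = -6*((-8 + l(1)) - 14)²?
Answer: 882/19001 ≈ 0.046419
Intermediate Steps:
l(k) = k^(3/2)
g = -2646 (g = -6*((-8 + 1^(3/2)) - 14)² = -6*((-8 + 1) - 14)² = -6*(-7 - 14)² = -6*(-21)² = -6*441 = -2646)
C = -19001/882 (C = 57003/(-2646) = 57003*(-1/2646) = -19001/882 ≈ -21.543)
J = -882/19001 (J = 1/(-19001/882) = -882/19001 ≈ -0.046419)
-J = -1*(-882/19001) = 882/19001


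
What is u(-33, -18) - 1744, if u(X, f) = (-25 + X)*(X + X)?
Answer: 2084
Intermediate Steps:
u(X, f) = 2*X*(-25 + X) (u(X, f) = (-25 + X)*(2*X) = 2*X*(-25 + X))
u(-33, -18) - 1744 = 2*(-33)*(-25 - 33) - 1744 = 2*(-33)*(-58) - 1744 = 3828 - 1744 = 2084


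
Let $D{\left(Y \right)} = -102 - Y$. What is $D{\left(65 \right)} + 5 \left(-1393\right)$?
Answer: $-7132$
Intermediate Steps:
$D{\left(65 \right)} + 5 \left(-1393\right) = \left(-102 - 65\right) + 5 \left(-1393\right) = \left(-102 - 65\right) - 6965 = -167 - 6965 = -7132$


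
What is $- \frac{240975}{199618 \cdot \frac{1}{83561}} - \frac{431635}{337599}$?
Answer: $- \frac{6798017428763455}{67390837182} \approx -1.0087 \cdot 10^{5}$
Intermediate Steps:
$- \frac{240975}{199618 \cdot \frac{1}{83561}} - \frac{431635}{337599} = - \frac{240975}{\frac{199618}{83561}} - \frac{431635}{337599} = \left(-240975\right) \frac{83561}{199618} - \frac{431635}{337599} = - \frac{20136111975}{199618} - \frac{431635}{337599} = - \frac{6798017428763455}{67390837182}$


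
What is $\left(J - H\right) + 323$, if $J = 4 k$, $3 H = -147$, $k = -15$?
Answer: $312$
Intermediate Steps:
$H = -49$ ($H = \frac{1}{3} \left(-147\right) = -49$)
$J = -60$ ($J = 4 \left(-15\right) = -60$)
$\left(J - H\right) + 323 = \left(-60 - -49\right) + 323 = \left(-60 + 49\right) + 323 = -11 + 323 = 312$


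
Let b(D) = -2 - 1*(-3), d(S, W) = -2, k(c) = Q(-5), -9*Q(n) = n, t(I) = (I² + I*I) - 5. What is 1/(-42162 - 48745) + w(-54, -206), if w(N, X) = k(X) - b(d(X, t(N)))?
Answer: -363637/818163 ≈ -0.44446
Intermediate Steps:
t(I) = -5 + 2*I² (t(I) = (I² + I²) - 5 = 2*I² - 5 = -5 + 2*I²)
Q(n) = -n/9
k(c) = 5/9 (k(c) = -⅑*(-5) = 5/9)
b(D) = 1 (b(D) = -2 + 3 = 1)
w(N, X) = -4/9 (w(N, X) = 5/9 - 1*1 = 5/9 - 1 = -4/9)
1/(-42162 - 48745) + w(-54, -206) = 1/(-42162 - 48745) - 4/9 = 1/(-90907) - 4/9 = -1/90907 - 4/9 = -363637/818163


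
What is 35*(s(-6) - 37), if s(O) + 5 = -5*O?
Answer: -420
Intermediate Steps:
s(O) = -5 - 5*O
35*(s(-6) - 37) = 35*((-5 - 5*(-6)) - 37) = 35*((-5 + 30) - 37) = 35*(25 - 37) = 35*(-12) = -420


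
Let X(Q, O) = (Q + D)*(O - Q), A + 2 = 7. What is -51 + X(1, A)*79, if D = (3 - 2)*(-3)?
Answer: -683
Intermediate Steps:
D = -3 (D = 1*(-3) = -3)
A = 5 (A = -2 + 7 = 5)
X(Q, O) = (-3 + Q)*(O - Q) (X(Q, O) = (Q - 3)*(O - Q) = (-3 + Q)*(O - Q))
-51 + X(1, A)*79 = -51 + (-1*1² - 3*5 + 3*1 + 5*1)*79 = -51 + (-1*1 - 15 + 3 + 5)*79 = -51 + (-1 - 15 + 3 + 5)*79 = -51 - 8*79 = -51 - 632 = -683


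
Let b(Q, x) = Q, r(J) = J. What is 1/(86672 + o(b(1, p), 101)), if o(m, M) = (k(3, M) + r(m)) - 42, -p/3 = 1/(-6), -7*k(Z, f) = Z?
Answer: 7/606414 ≈ 1.1543e-5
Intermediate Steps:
k(Z, f) = -Z/7
p = ½ (p = -3/(-6) = -3*(-⅙) = ½ ≈ 0.50000)
o(m, M) = -297/7 + m (o(m, M) = (-⅐*3 + m) - 42 = (-3/7 + m) - 42 = -297/7 + m)
1/(86672 + o(b(1, p), 101)) = 1/(86672 + (-297/7 + 1)) = 1/(86672 - 290/7) = 1/(606414/7) = 7/606414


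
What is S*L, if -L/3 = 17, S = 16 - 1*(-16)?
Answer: -1632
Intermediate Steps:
S = 32 (S = 16 + 16 = 32)
L = -51 (L = -3*17 = -51)
S*L = 32*(-51) = -1632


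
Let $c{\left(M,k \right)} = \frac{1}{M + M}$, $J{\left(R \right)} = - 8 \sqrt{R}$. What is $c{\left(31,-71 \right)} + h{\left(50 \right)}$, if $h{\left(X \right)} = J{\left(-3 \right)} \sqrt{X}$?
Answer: $\frac{1}{62} - 40 i \sqrt{6} \approx 0.016129 - 97.98 i$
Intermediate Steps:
$c{\left(M,k \right)} = \frac{1}{2 M}$
$h{\left(X \right)} = - 8 i \sqrt{3} \sqrt{X}$ ($h{\left(X \right)} = - 8 \sqrt{-3} \sqrt{X} = - 8 i \sqrt{3} \sqrt{X}$)
$c{\left(31,-71 \right)} + h{\left(50 \right)} = \frac{1}{2 \cdot 31} - 8 i \sqrt{3} \sqrt{50} = \frac{1}{2} \cdot \frac{1}{31} - 8 i \sqrt{3} \cdot 5 \sqrt{2} = \frac{1}{62} - 40 i \sqrt{6}$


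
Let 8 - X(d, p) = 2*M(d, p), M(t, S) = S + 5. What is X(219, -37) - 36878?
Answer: -36806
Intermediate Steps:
M(t, S) = 5 + S
X(d, p) = -2 - 2*p (X(d, p) = 8 - 2*(5 + p) = 8 - (10 + 2*p) = 8 + (-10 - 2*p) = -2 - 2*p)
X(219, -37) - 36878 = (-2 - 2*(-37)) - 36878 = (-2 + 74) - 36878 = 72 - 36878 = -36806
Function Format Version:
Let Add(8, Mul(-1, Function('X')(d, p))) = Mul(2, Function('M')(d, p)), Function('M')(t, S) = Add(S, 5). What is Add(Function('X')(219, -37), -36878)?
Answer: -36806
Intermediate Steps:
Function('M')(t, S) = Add(5, S)
Function('X')(d, p) = Add(-2, Mul(-2, p)) (Function('X')(d, p) = Add(8, Mul(-1, Mul(2, Add(5, p)))) = Add(8, Mul(-1, Add(10, Mul(2, p)))) = Add(8, Add(-10, Mul(-2, p))) = Add(-2, Mul(-2, p)))
Add(Function('X')(219, -37), -36878) = Add(Add(-2, Mul(-2, -37)), -36878) = Add(Add(-2, 74), -36878) = Add(72, -36878) = -36806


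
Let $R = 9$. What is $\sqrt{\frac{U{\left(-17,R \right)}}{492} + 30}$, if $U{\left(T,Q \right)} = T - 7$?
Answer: $\frac{2 \sqrt{12587}}{41} \approx 5.4728$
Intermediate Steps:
$U{\left(T,Q \right)} = -7 + T$
$\sqrt{\frac{U{\left(-17,R \right)}}{492} + 30} = \sqrt{\frac{-7 - 17}{492} + 30} = \sqrt{\left(-24\right) \frac{1}{492} + 30} = \sqrt{- \frac{2}{41} + 30} = \sqrt{\frac{1228}{41}} = \frac{2 \sqrt{12587}}{41}$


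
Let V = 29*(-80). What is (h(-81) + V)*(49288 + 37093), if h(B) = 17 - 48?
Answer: -203081731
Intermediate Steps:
V = -2320
h(B) = -31
(h(-81) + V)*(49288 + 37093) = (-31 - 2320)*(49288 + 37093) = -2351*86381 = -203081731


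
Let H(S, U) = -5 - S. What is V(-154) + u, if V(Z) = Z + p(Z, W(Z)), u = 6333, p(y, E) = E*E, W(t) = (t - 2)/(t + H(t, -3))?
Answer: 178811/25 ≈ 7152.4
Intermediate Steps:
W(t) = 2/5 - t/5 (W(t) = (t - 2)/(t + (-5 - t)) = (-2 + t)/(-5) = (-2 + t)*(-1/5) = 2/5 - t/5)
p(y, E) = E**2
V(Z) = Z + (2/5 - Z/5)**2
V(-154) + u = (-154 + (-2 - 154)**2/25) + 6333 = (-154 + (1/25)*(-156)**2) + 6333 = (-154 + (1/25)*24336) + 6333 = (-154 + 24336/25) + 6333 = 20486/25 + 6333 = 178811/25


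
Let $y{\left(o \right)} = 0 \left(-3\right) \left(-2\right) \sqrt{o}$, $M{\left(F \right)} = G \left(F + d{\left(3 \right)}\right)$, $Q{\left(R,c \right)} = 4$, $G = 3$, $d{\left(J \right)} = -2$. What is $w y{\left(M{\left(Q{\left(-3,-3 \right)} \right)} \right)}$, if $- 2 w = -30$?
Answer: $0$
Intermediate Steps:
$w = 15$ ($w = \left(- \frac{1}{2}\right) \left(-30\right) = 15$)
$M{\left(F \right)} = -6 + 3 F$ ($M{\left(F \right)} = 3 \left(F - 2\right) = 3 \left(-2 + F\right) = -6 + 3 F$)
$y{\left(o \right)} = 0$ ($y{\left(o \right)} = 0 \left(-2\right) \sqrt{o} = 0 \sqrt{o} = 0$)
$w y{\left(M{\left(Q{\left(-3,-3 \right)} \right)} \right)} = 15 \cdot 0 = 0$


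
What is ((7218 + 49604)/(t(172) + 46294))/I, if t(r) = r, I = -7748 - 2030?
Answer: -28411/227172274 ≈ -0.00012506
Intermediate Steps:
I = -9778
((7218 + 49604)/(t(172) + 46294))/I = ((7218 + 49604)/(172 + 46294))/(-9778) = (56822/46466)*(-1/9778) = (56822*(1/46466))*(-1/9778) = (28411/23233)*(-1/9778) = -28411/227172274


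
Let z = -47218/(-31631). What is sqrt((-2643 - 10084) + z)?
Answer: I*sqrt(12732126536489)/31631 ≈ 112.81*I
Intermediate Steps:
z = 47218/31631 (z = -47218*(-1/31631) = 47218/31631 ≈ 1.4928)
sqrt((-2643 - 10084) + z) = sqrt((-2643 - 10084) + 47218/31631) = sqrt(-12727 + 47218/31631) = sqrt(-402520519/31631) = I*sqrt(12732126536489)/31631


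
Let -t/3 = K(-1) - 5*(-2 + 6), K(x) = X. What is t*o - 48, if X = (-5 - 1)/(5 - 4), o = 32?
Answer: 2448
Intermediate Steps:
X = -6 (X = -6/1 = -6*1 = -6)
K(x) = -6
t = 78 (t = -3*(-6 - 5*(-2 + 6)) = -3*(-6 - 5*4) = -3*(-6 - 20) = -3*(-26) = 78)
t*o - 48 = 78*32 - 48 = 2496 - 48 = 2448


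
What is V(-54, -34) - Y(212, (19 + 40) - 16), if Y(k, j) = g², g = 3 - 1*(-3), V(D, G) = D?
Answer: -90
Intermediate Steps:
g = 6 (g = 3 + 3 = 6)
Y(k, j) = 36 (Y(k, j) = 6² = 36)
V(-54, -34) - Y(212, (19 + 40) - 16) = -54 - 1*36 = -54 - 36 = -90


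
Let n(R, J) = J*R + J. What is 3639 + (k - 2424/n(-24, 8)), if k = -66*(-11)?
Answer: 100698/23 ≈ 4378.2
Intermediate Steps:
n(R, J) = J + J*R
k = 726
3639 + (k - 2424/n(-24, 8)) = 3639 + (726 - 2424*1/(8*(1 - 24))) = 3639 + (726 - 2424/(8*(-23))) = 3639 + (726 - 2424/(-184)) = 3639 + (726 - 2424*(-1/184)) = 3639 + (726 + 303/23) = 3639 + 17001/23 = 100698/23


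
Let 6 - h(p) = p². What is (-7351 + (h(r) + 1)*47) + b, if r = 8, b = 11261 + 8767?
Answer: 9998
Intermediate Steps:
b = 20028
h(p) = 6 - p²
(-7351 + (h(r) + 1)*47) + b = (-7351 + ((6 - 1*8²) + 1)*47) + 20028 = (-7351 + ((6 - 1*64) + 1)*47) + 20028 = (-7351 + ((6 - 64) + 1)*47) + 20028 = (-7351 + (-58 + 1)*47) + 20028 = (-7351 - 57*47) + 20028 = (-7351 - 2679) + 20028 = -10030 + 20028 = 9998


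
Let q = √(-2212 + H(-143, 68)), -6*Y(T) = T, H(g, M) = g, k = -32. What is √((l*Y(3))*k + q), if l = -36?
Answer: √(-576 + I*√2355) ≈ 1.0101 + 24.021*I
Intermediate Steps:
Y(T) = -T/6
q = I*√2355 (q = √(-2212 - 143) = √(-2355) = I*√2355 ≈ 48.528*I)
√((l*Y(3))*k + q) = √(-(-6)*3*(-32) + I*√2355) = √(-36*(-½)*(-32) + I*√2355) = √(18*(-32) + I*√2355) = √(-576 + I*√2355)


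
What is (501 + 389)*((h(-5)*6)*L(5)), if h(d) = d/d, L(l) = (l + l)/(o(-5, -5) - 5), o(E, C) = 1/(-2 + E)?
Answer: -31150/3 ≈ -10383.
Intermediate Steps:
L(l) = -7*l/18 (L(l) = (l + l)/(1/(-2 - 5) - 5) = (2*l)/(1/(-7) - 5) = (2*l)/(-1/7 - 5) = (2*l)/(-36/7) = (2*l)*(-7/36) = -7*l/18)
h(d) = 1
(501 + 389)*((h(-5)*6)*L(5)) = (501 + 389)*((1*6)*(-7/18*5)) = 890*(6*(-35/18)) = 890*(-35/3) = -31150/3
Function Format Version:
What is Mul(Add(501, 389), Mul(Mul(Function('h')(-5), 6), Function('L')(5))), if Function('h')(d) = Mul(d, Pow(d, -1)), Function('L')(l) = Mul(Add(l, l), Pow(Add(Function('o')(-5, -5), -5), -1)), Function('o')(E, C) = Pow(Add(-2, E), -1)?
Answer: Rational(-31150, 3) ≈ -10383.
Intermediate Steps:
Function('L')(l) = Mul(Rational(-7, 18), l) (Function('L')(l) = Mul(Add(l, l), Pow(Add(Pow(Add(-2, -5), -1), -5), -1)) = Mul(Mul(2, l), Pow(Add(Pow(-7, -1), -5), -1)) = Mul(Mul(2, l), Pow(Add(Rational(-1, 7), -5), -1)) = Mul(Mul(2, l), Pow(Rational(-36, 7), -1)) = Mul(Mul(2, l), Rational(-7, 36)) = Mul(Rational(-7, 18), l))
Function('h')(d) = 1
Mul(Add(501, 389), Mul(Mul(Function('h')(-5), 6), Function('L')(5))) = Mul(Add(501, 389), Mul(Mul(1, 6), Mul(Rational(-7, 18), 5))) = Mul(890, Mul(6, Rational(-35, 18))) = Mul(890, Rational(-35, 3)) = Rational(-31150, 3)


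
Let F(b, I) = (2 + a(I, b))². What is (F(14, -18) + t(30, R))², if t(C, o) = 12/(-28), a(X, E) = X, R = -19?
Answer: 3200521/49 ≈ 65317.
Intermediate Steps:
F(b, I) = (2 + I)²
t(C, o) = -3/7 (t(C, o) = 12*(-1/28) = -3/7)
(F(14, -18) + t(30, R))² = ((2 - 18)² - 3/7)² = ((-16)² - 3/7)² = (256 - 3/7)² = (1789/7)² = 3200521/49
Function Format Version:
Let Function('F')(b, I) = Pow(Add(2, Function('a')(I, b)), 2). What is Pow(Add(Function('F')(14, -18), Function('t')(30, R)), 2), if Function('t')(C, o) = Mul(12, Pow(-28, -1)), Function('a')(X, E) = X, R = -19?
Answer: Rational(3200521, 49) ≈ 65317.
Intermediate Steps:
Function('F')(b, I) = Pow(Add(2, I), 2)
Function('t')(C, o) = Rational(-3, 7) (Function('t')(C, o) = Mul(12, Rational(-1, 28)) = Rational(-3, 7))
Pow(Add(Function('F')(14, -18), Function('t')(30, R)), 2) = Pow(Add(Pow(Add(2, -18), 2), Rational(-3, 7)), 2) = Pow(Add(Pow(-16, 2), Rational(-3, 7)), 2) = Pow(Add(256, Rational(-3, 7)), 2) = Pow(Rational(1789, 7), 2) = Rational(3200521, 49)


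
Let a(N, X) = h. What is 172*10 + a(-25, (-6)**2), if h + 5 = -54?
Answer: 1661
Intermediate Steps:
h = -59 (h = -5 - 54 = -59)
a(N, X) = -59
172*10 + a(-25, (-6)**2) = 172*10 - 59 = 1720 - 59 = 1661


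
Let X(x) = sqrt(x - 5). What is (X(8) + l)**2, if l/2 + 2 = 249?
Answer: (494 + sqrt(3))**2 ≈ 2.4575e+5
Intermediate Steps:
l = 494 (l = -4 + 2*249 = -4 + 498 = 494)
X(x) = sqrt(-5 + x)
(X(8) + l)**2 = (sqrt(-5 + 8) + 494)**2 = (sqrt(3) + 494)**2 = (494 + sqrt(3))**2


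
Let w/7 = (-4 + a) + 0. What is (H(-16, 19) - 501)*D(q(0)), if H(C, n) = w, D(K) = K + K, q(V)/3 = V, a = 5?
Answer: 0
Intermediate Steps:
q(V) = 3*V
w = 7 (w = 7*((-4 + 5) + 0) = 7*(1 + 0) = 7*1 = 7)
D(K) = 2*K
H(C, n) = 7
(H(-16, 19) - 501)*D(q(0)) = (7 - 501)*(2*(3*0)) = -988*0 = -494*0 = 0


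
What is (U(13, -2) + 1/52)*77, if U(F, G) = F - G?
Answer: 60137/52 ≈ 1156.5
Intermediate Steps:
(U(13, -2) + 1/52)*77 = ((13 - 1*(-2)) + 1/52)*77 = ((13 + 2) + 1/52)*77 = (15 + 1/52)*77 = (781/52)*77 = 60137/52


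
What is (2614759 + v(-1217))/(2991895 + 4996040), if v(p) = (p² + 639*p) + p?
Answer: 1105656/2662645 ≈ 0.41525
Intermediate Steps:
v(p) = p² + 640*p
(2614759 + v(-1217))/(2991895 + 4996040) = (2614759 - 1217*(640 - 1217))/(2991895 + 4996040) = (2614759 - 1217*(-577))/7987935 = (2614759 + 702209)*(1/7987935) = 3316968*(1/7987935) = 1105656/2662645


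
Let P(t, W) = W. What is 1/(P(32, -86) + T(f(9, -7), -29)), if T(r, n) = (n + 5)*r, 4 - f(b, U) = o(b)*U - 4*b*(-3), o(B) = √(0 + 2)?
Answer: 1205/2875826 + 42*√2/1437913 ≈ 0.00046032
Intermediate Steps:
o(B) = √2
f(b, U) = 4 - 12*b - U*√2 (f(b, U) = 4 - (√2*U - 4*b*(-3)) = 4 - (U*√2 + 12*b) = 4 - (12*b + U*√2) = 4 + (-12*b - U*√2) = 4 - 12*b - U*√2)
T(r, n) = r*(5 + n) (T(r, n) = (5 + n)*r = r*(5 + n))
1/(P(32, -86) + T(f(9, -7), -29)) = 1/(-86 + (4 - 12*9 - 1*(-7)*√2)*(5 - 29)) = 1/(-86 + (4 - 108 + 7*√2)*(-24)) = 1/(-86 + (-104 + 7*√2)*(-24)) = 1/(-86 + (2496 - 168*√2)) = 1/(2410 - 168*√2)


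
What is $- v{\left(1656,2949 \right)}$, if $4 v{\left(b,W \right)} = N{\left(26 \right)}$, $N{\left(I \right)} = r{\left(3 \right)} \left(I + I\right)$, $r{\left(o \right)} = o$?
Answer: $-39$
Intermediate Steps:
$N{\left(I \right)} = 6 I$ ($N{\left(I \right)} = 3 \left(I + I\right) = 3 \cdot 2 I = 6 I$)
$v{\left(b,W \right)} = 39$ ($v{\left(b,W \right)} = \frac{6 \cdot 26}{4} = \frac{1}{4} \cdot 156 = 39$)
$- v{\left(1656,2949 \right)} = \left(-1\right) 39 = -39$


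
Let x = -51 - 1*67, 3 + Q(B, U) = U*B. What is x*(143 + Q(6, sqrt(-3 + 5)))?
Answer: -16520 - 708*sqrt(2) ≈ -17521.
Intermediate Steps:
Q(B, U) = -3 + B*U (Q(B, U) = -3 + U*B = -3 + B*U)
x = -118 (x = -51 - 67 = -118)
x*(143 + Q(6, sqrt(-3 + 5))) = -118*(143 + (-3 + 6*sqrt(-3 + 5))) = -118*(143 + (-3 + 6*sqrt(2))) = -118*(140 + 6*sqrt(2)) = -16520 - 708*sqrt(2)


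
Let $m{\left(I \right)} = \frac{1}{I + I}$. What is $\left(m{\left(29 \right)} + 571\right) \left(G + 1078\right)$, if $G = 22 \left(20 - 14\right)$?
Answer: $\frac{20036995}{29} \approx 6.9093 \cdot 10^{5}$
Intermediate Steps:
$G = 132$ ($G = 22 \cdot 6 = 132$)
$m{\left(I \right)} = \frac{1}{2 I}$
$\left(m{\left(29 \right)} + 571\right) \left(G + 1078\right) = \left(\frac{1}{2 \cdot 29} + 571\right) \left(132 + 1078\right) = \left(\frac{1}{2} \cdot \frac{1}{29} + 571\right) 1210 = \left(\frac{1}{58} + 571\right) 1210 = \frac{33119}{58} \cdot 1210 = \frac{20036995}{29}$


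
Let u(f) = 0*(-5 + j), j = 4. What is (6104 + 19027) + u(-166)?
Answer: 25131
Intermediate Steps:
u(f) = 0 (u(f) = 0*(-5 + 4) = 0*(-1) = 0)
(6104 + 19027) + u(-166) = (6104 + 19027) + 0 = 25131 + 0 = 25131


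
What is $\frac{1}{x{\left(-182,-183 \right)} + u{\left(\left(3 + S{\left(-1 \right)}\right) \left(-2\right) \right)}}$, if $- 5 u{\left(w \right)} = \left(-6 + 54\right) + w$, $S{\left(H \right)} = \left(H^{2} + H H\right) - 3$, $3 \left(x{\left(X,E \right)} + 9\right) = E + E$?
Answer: $- \frac{5}{699} \approx -0.0071531$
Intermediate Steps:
$x{\left(X,E \right)} = -9 + \frac{2 E}{3}$ ($x{\left(X,E \right)} = -9 + \frac{E + E}{3} = -9 + \frac{2 E}{3}$)
$S{\left(H \right)} = -3 + 2 H^{2}$ ($S{\left(H \right)} = \left(H^{2} + H^{2}\right) - 3 = 2 H^{2} - 3 = -3 + 2 H^{2}$)
$u{\left(w \right)} = - \frac{48}{5} - \frac{w}{5}$ ($u{\left(w \right)} = - \frac{\left(-6 + 54\right) + w}{5} = - \frac{48 + w}{5} = - \frac{48}{5} - \frac{w}{5}$)
$\frac{1}{x{\left(-182,-183 \right)} + u{\left(\left(3 + S{\left(-1 \right)}\right) \left(-2\right) \right)}} = \frac{1}{\left(-9 + \frac{2}{3} \left(-183\right)\right) - \left(\frac{48}{5} + \frac{\left(3 - \left(3 - 2 \left(-1\right)^{2}\right)\right) \left(-2\right)}{5}\right)} = \frac{1}{\left(-9 - 122\right) - \left(\frac{48}{5} + \frac{\left(3 + \left(-3 + 2 \cdot 1\right)\right) \left(-2\right)}{5}\right)} = \frac{1}{-131 - \left(\frac{48}{5} + \frac{\left(3 + \left(-3 + 2\right)\right) \left(-2\right)}{5}\right)} = \frac{1}{-131 - \left(\frac{48}{5} + \frac{\left(3 - 1\right) \left(-2\right)}{5}\right)} = \frac{1}{-131 - \left(\frac{48}{5} + \frac{2 \left(-2\right)}{5}\right)} = \frac{1}{-131 - \frac{44}{5}} = \frac{1}{- \frac{699}{5}} = - \frac{5}{699}$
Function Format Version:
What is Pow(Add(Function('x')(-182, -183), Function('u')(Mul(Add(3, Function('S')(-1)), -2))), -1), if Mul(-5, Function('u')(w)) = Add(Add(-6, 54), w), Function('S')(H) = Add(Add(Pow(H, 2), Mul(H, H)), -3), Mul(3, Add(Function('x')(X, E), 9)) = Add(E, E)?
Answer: Rational(-5, 699) ≈ -0.0071531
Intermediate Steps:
Function('x')(X, E) = Add(-9, Mul(Rational(2, 3), E)) (Function('x')(X, E) = Add(-9, Mul(Rational(1, 3), Add(E, E))) = Add(-9, Mul(Rational(1, 3), Mul(2, E))) = Add(-9, Mul(Rational(2, 3), E)))
Function('S')(H) = Add(-3, Mul(2, Pow(H, 2))) (Function('S')(H) = Add(Add(Pow(H, 2), Pow(H, 2)), -3) = Add(Mul(2, Pow(H, 2)), -3) = Add(-3, Mul(2, Pow(H, 2))))
Function('u')(w) = Add(Rational(-48, 5), Mul(Rational(-1, 5), w)) (Function('u')(w) = Mul(Rational(-1, 5), Add(Add(-6, 54), w)) = Mul(Rational(-1, 5), Add(48, w)) = Add(Rational(-48, 5), Mul(Rational(-1, 5), w)))
Pow(Add(Function('x')(-182, -183), Function('u')(Mul(Add(3, Function('S')(-1)), -2))), -1) = Pow(Add(Add(-9, Mul(Rational(2, 3), -183)), Add(Rational(-48, 5), Mul(Rational(-1, 5), Mul(Add(3, Add(-3, Mul(2, Pow(-1, 2)))), -2)))), -1) = Pow(Add(Add(-9, -122), Add(Rational(-48, 5), Mul(Rational(-1, 5), Mul(Add(3, Add(-3, Mul(2, 1))), -2)))), -1) = Pow(Add(-131, Add(Rational(-48, 5), Mul(Rational(-1, 5), Mul(Add(3, Add(-3, 2)), -2)))), -1) = Pow(Add(-131, Add(Rational(-48, 5), Mul(Rational(-1, 5), Mul(Add(3, -1), -2)))), -1) = Pow(Add(-131, Add(Rational(-48, 5), Mul(Rational(-1, 5), Mul(2, -2)))), -1) = Pow(Add(-131, Add(Rational(-48, 5), Mul(Rational(-1, 5), -4))), -1) = Pow(Add(-131, Add(Rational(-48, 5), Rational(4, 5))), -1) = Pow(Add(-131, Rational(-44, 5)), -1) = Pow(Rational(-699, 5), -1) = Rational(-5, 699)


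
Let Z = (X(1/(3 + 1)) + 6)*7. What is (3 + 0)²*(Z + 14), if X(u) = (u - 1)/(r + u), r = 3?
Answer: 6363/13 ≈ 489.46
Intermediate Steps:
X(u) = (-1 + u)/(3 + u) (X(u) = (u - 1)/(3 + u) = (-1 + u)/(3 + u))
Z = 525/13 (Z = ((-1 + 1/(3 + 1))/(3 + 1/(3 + 1)) + 6)*7 = ((-1 + 1/4)/(3 + 1/4) + 6)*7 = ((-1 + ¼)/(3 + ¼) + 6)*7 = (-¾/(13/4) + 6)*7 = ((4/13)*(-¾) + 6)*7 = (-3/13 + 6)*7 = (75/13)*7 = 525/13 ≈ 40.385)
(3 + 0)²*(Z + 14) = (3 + 0)²*(525/13 + 14) = 3²*(707/13) = 9*(707/13) = 6363/13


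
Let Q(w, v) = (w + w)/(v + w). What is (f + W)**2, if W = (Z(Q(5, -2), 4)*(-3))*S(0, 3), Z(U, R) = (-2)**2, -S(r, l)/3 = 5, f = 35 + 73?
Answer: 82944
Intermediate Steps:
Q(w, v) = 2*w/(v + w) (Q(w, v) = (2*w)/(v + w) = 2*w/(v + w))
f = 108
S(r, l) = -15 (S(r, l) = -3*5 = -15)
Z(U, R) = 4
W = 180 (W = (4*(-3))*(-15) = -12*(-15) = 180)
(f + W)**2 = (108 + 180)**2 = 288**2 = 82944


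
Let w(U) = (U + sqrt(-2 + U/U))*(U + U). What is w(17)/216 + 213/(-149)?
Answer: 20057/16092 + 17*I/108 ≈ 1.2464 + 0.15741*I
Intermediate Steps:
w(U) = 2*U*(I + U) (w(U) = (U + sqrt(-2 + 1))*(2*U) = (U + sqrt(-1))*(2*U) = (U + I)*(2*U) = (I + U)*(2*U) = 2*U*(I + U))
w(17)/216 + 213/(-149) = (2*17*(I + 17))/216 + 213/(-149) = (2*17*(17 + I))*(1/216) + 213*(-1/149) = (578 + 34*I)*(1/216) - 213/149 = (289/108 + 17*I/108) - 213/149 = 20057/16092 + 17*I/108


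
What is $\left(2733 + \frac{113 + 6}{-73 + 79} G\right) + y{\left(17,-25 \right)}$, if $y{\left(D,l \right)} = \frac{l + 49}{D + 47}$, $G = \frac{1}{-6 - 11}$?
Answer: $\frac{65573}{24} \approx 2732.2$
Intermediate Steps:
$G = - \frac{1}{17}$ ($G = \frac{1}{-17} = - \frac{1}{17} \approx -0.058824$)
$y{\left(D,l \right)} = \frac{49 + l}{47 + D}$
$\left(2733 + \frac{113 + 6}{-73 + 79} G\right) + y{\left(17,-25 \right)} = \left(2733 + \frac{113 + 6}{-73 + 79} \left(- \frac{1}{17}\right)\right) + \frac{49 - 25}{47 + 17} = \left(2733 + \frac{119}{6} \left(- \frac{1}{17}\right)\right) + \frac{1}{64} \cdot 24 = \left(2733 + 119 \cdot \frac{1}{6} \left(- \frac{1}{17}\right)\right) + \frac{1}{64} \cdot 24 = \left(2733 + \frac{119}{6} \left(- \frac{1}{17}\right)\right) + \frac{3}{8} = \left(2733 - \frac{7}{6}\right) + \frac{3}{8} = \frac{16391}{6} + \frac{3}{8} = \frac{65573}{24}$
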